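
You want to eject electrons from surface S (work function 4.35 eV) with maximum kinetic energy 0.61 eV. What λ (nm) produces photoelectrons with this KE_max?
249.97 nm

From Einstein's equation: KE_max = hc/λ - φ

Rearranging for λ:
hc/λ = KE_max + φ
λ = hc/(KE_max + φ)

Required photon energy:
E_photon = KE_max + φ = 0.61 + 4.35 = 4.96 eV

Required wavelength:
λ = hc/E_photon = (6.626×10⁻³⁴)(3×10⁸) / (4.96 × 1.602×10⁻¹⁹)
λ = 249.97 nm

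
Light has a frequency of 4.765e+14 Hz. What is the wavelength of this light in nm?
629.16 nm

Using the wave equation: c = fλ

Solving for wavelength:
λ = c/f = (3×10⁸ m/s) / (4.765e+14 Hz)
λ = 629.16 nm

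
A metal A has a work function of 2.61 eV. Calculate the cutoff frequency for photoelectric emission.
6.3110e+14 Hz

The threshold frequency is when the photon energy equals the work function:
hf₀ = φ

Solving for f₀:
f₀ = φ/h = (2.61 eV × 1.602×10⁻¹⁹ J/eV) / (6.626×10⁻³⁴ J·s)
f₀ = 6.3110e+14 Hz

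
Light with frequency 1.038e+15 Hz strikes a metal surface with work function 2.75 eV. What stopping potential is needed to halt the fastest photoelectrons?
1.5428 V

The stopping potential V_s satisfies: eV_s = KE_max

First, find KE_max using Einstein's equation:
E_photon = hf = (6.626×10⁻³⁴ J·s)(1.038e+15 Hz) = 4.2928 eV
KE_max = E_photon - φ = 4.2928 - 2.75 = 1.5428 eV

Since eV_s = KE_max:
V_s = KE_max/e = 1.5428 V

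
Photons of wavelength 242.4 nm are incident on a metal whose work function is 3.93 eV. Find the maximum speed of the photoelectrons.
6.4559e+05 m/s

First, find the maximum kinetic energy:
E_photon = hc/λ = 5.1149 eV
KE_max = E_photon - φ = 5.1149 - 3.93 = 1.1849 eV

Convert to Joules: KE_max = 1.1849 × 1.602×10⁻¹⁹ J = 1.8984e-19 J

Then use KE = ½mv² to find velocity:
v = √(2·KE/m) = √(2 × 1.8984e-19 J / 9.109e-31 kg)
v = 6.4559e+05 m/s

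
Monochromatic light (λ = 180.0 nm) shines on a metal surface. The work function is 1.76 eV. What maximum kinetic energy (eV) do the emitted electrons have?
5.1280 eV

Using Einstein's photoelectric equation: KE_max = hf - φ = hc/λ - φ

First, calculate the photon energy:
E_photon = hc/λ = (6.626×10⁻³⁴ J·s)(3×10⁸ m/s) / (180.0×10⁻⁹ m)
E_photon = 6.8880 eV

Then, the maximum kinetic energy:
KE_max = E_photon - φ = 6.8880 eV - 1.76 eV = 5.1280 eV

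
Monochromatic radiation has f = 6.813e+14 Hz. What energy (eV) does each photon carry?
2.8176 eV

Using E = hf:

E = hf = (6.626×10⁻³⁴ J·s)(6.813e+14 Hz)
E = 2.8176 eV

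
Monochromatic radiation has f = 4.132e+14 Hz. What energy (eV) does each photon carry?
1.7089 eV

Using E = hf:

E = hf = (6.626×10⁻³⁴ J·s)(4.132e+14 Hz)
E = 1.7089 eV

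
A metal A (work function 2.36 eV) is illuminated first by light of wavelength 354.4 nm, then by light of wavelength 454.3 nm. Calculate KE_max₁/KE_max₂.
3.0841

Using Einstein's equation: KE_max = hc/λ - φ

For λ₁ = 354.4 nm:
E₁ = hc/λ₁ = 3.4984 eV
KE₁ = E₁ - φ = 3.4984 - 2.36 = 1.1384 eV

For λ₂ = 454.3 nm:
E₂ = hc/λ₂ = 2.7291 eV
KE₂ = E₂ - φ = 2.7291 - 2.36 = 0.3691 eV

Ratio: KE₁/KE₂ = 1.1384/0.3691 = 3.0841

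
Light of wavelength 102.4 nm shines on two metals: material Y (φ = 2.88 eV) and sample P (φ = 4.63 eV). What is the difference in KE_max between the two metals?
1.7500 eV

Using KE_max = hc/λ - φ for each metal:

Photon energy: E = hc/λ = 12.1078 eV

For material Y (φ₁ = 2.88 eV):
KE₁ = E - φ₁ = 12.1078 - 2.88 = 9.2278 eV

For sample P (φ₂ = 4.63 eV):
KE₂ = E - φ₂ = 12.1078 - 4.63 = 7.4778 eV

Difference:
ΔKE = KE₁ - KE₂ = 9.2278 - 7.4778 = 1.7500 eV

Note: The difference equals the difference in work functions: 4.63 - 2.88 = 1.75 eV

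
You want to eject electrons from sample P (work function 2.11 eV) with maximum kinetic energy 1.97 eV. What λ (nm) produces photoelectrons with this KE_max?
303.88 nm

From Einstein's equation: KE_max = hc/λ - φ

Rearranging for λ:
hc/λ = KE_max + φ
λ = hc/(KE_max + φ)

Required photon energy:
E_photon = KE_max + φ = 1.97 + 2.11 = 4.08 eV

Required wavelength:
λ = hc/E_photon = (6.626×10⁻³⁴)(3×10⁸) / (4.08 × 1.602×10⁻¹⁹)
λ = 303.88 nm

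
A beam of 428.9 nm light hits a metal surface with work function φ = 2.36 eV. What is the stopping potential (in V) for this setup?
0.5307 V

The stopping potential V_s satisfies: eV_s = KE_max

First, find KE_max using Einstein's equation:
E_photon = hc/λ = 2.8907 eV
KE_max = E_photon - φ = 2.8907 - 2.36 = 0.5307 eV

Since eV_s = KE_max:
V_s = KE_max/e = 0.5307 V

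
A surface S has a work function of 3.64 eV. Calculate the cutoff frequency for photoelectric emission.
8.8015e+14 Hz

The threshold frequency is when the photon energy equals the work function:
hf₀ = φ

Solving for f₀:
f₀ = φ/h = (3.64 eV × 1.602×10⁻¹⁹ J/eV) / (6.626×10⁻³⁴ J·s)
f₀ = 8.8015e+14 Hz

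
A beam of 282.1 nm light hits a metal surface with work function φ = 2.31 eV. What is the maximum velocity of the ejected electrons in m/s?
8.5641e+05 m/s

First, find the maximum kinetic energy:
E_photon = hc/λ = 4.3950 eV
KE_max = E_photon - φ = 4.3950 - 2.31 = 2.0850 eV

Convert to Joules: KE_max = 2.0850 × 1.602×10⁻¹⁹ J = 3.3406e-19 J

Then use KE = ½mv² to find velocity:
v = √(2·KE/m) = √(2 × 3.3406e-19 J / 9.109e-31 kg)
v = 8.5641e+05 m/s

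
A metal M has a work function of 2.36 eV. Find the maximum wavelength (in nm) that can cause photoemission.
525.36 nm

The threshold wavelength is when the photon energy equals the work function:
hc/λ₀ = φ

Solving for λ₀:
λ₀ = hc/φ = (6.626×10⁻³⁴ J·s)(3×10⁸ m/s) / (2.36 eV × 1.602×10⁻¹⁹ J/eV)
λ₀ = 525.36 nm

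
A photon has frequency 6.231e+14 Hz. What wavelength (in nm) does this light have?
481.13 nm

Using the wave equation: c = fλ

Solving for wavelength:
λ = c/f = (3×10⁸ m/s) / (6.231e+14 Hz)
λ = 481.13 nm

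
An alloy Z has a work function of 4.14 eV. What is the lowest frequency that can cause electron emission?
1.0010e+15 Hz

The threshold frequency is when the photon energy equals the work function:
hf₀ = φ

Solving for f₀:
f₀ = φ/h = (4.14 eV × 1.602×10⁻¹⁹ J/eV) / (6.626×10⁻³⁴ J·s)
f₀ = 1.0010e+15 Hz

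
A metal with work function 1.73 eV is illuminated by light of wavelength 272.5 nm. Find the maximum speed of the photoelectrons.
9.9596e+05 m/s

First, find the maximum kinetic energy:
E_photon = hc/λ = 4.5499 eV
KE_max = E_photon - φ = 4.5499 - 1.73 = 2.8199 eV

Convert to Joules: KE_max = 2.8199 × 1.602×10⁻¹⁹ J = 4.5179e-19 J

Then use KE = ½mv² to find velocity:
v = √(2·KE/m) = √(2 × 4.5179e-19 J / 9.109e-31 kg)
v = 9.9596e+05 m/s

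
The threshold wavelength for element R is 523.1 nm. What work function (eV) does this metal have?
2.37 eV

At the threshold wavelength, photon energy equals work function:
φ = hc/λ₀

Calculating:
φ = (6.626×10⁻³⁴ J·s)(3×10⁸ m/s) / (523.1×10⁻⁹ m)
φ = 2.37 eV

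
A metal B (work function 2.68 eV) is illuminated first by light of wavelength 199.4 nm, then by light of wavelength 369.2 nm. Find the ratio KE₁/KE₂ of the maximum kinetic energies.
5.2167

Using Einstein's equation: KE_max = hc/λ - φ

For λ₁ = 199.4 nm:
E₁ = hc/λ₁ = 6.2179 eV
KE₁ = E₁ - φ = 6.2179 - 2.68 = 3.5379 eV

For λ₂ = 369.2 nm:
E₂ = hc/λ₂ = 3.3582 eV
KE₂ = E₂ - φ = 3.3582 - 2.68 = 0.6782 eV

Ratio: KE₁/KE₂ = 3.5379/0.6782 = 5.2167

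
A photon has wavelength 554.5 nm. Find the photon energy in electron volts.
2.2360 eV

Using E = hf = hc/λ:

E = hc/λ = (6.626×10⁻³⁴ J·s)(3×10⁸ m/s) / (554.5×10⁻⁹ m)
E = 2.2360 eV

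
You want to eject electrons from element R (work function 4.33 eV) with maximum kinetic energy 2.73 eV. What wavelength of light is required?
175.62 nm

From Einstein's equation: KE_max = hc/λ - φ

Rearranging for λ:
hc/λ = KE_max + φ
λ = hc/(KE_max + φ)

Required photon energy:
E_photon = KE_max + φ = 2.73 + 4.33 = 7.06 eV

Required wavelength:
λ = hc/E_photon = (6.626×10⁻³⁴)(3×10⁸) / (7.06 × 1.602×10⁻¹⁹)
λ = 175.62 nm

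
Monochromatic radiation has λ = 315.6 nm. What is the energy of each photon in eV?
3.9285 eV

Using E = hf = hc/λ:

E = hc/λ = (6.626×10⁻³⁴ J·s)(3×10⁸ m/s) / (315.6×10⁻⁹ m)
E = 3.9285 eV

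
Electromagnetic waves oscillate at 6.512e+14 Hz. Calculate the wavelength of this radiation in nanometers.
460.37 nm

Using the wave equation: c = fλ

Solving for wavelength:
λ = c/f = (3×10⁸ m/s) / (6.512e+14 Hz)
λ = 460.37 nm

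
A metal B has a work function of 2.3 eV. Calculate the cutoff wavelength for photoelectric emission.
539.06 nm

The threshold wavelength is when the photon energy equals the work function:
hc/λ₀ = φ

Solving for λ₀:
λ₀ = hc/φ = (6.626×10⁻³⁴ J·s)(3×10⁸ m/s) / (2.3 eV × 1.602×10⁻¹⁹ J/eV)
λ₀ = 539.06 nm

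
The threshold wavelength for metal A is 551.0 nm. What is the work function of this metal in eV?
2.25 eV

At the threshold wavelength, photon energy equals work function:
φ = hc/λ₀

Calculating:
φ = (6.626×10⁻³⁴ J·s)(3×10⁸ m/s) / (551.0×10⁻⁹ m)
φ = 2.25 eV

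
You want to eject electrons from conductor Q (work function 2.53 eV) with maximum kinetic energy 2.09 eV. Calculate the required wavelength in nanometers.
268.36 nm

From Einstein's equation: KE_max = hc/λ - φ

Rearranging for λ:
hc/λ = KE_max + φ
λ = hc/(KE_max + φ)

Required photon energy:
E_photon = KE_max + φ = 2.09 + 2.53 = 4.62 eV

Required wavelength:
λ = hc/E_photon = (6.626×10⁻³⁴)(3×10⁸) / (4.62 × 1.602×10⁻¹⁹)
λ = 268.36 nm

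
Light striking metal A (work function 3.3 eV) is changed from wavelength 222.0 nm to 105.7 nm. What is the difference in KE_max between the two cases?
6.1449 eV

Using Einstein's equation: KE_max = hc/λ - φ

For λ₁ = 222.0 nm:
KE₁ = hc/λ₁ - φ = 5.5849 - 3.3 = 2.2849 eV

For λ₂ = 105.7 nm:
KE₂ = hc/λ₂ - φ = 11.7298 - 3.3 = 8.4298 eV

Change in KE:
ΔKE = KE₂ - KE₁ = 8.4298 - 2.2849 = 6.1449 eV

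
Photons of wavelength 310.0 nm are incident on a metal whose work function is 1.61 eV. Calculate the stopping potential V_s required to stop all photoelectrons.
2.3895 V

The stopping potential V_s satisfies: eV_s = KE_max

First, find KE_max using Einstein's equation:
E_photon = hc/λ = 3.9995 eV
KE_max = E_photon - φ = 3.9995 - 1.61 = 2.3895 eV

Since eV_s = KE_max:
V_s = KE_max/e = 2.3895 V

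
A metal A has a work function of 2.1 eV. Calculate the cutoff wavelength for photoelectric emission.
590.40 nm

The threshold wavelength is when the photon energy equals the work function:
hc/λ₀ = φ

Solving for λ₀:
λ₀ = hc/φ = (6.626×10⁻³⁴ J·s)(3×10⁸ m/s) / (2.1 eV × 1.602×10⁻¹⁹ J/eV)
λ₀ = 590.40 nm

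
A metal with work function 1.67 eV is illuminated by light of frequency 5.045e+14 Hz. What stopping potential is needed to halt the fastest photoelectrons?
0.4164 V

The stopping potential V_s satisfies: eV_s = KE_max

First, find KE_max using Einstein's equation:
E_photon = hf = (6.626×10⁻³⁴ J·s)(5.045e+14 Hz) = 2.0864 eV
KE_max = E_photon - φ = 2.0864 - 1.67 = 0.4164 eV

Since eV_s = KE_max:
V_s = KE_max/e = 0.4164 V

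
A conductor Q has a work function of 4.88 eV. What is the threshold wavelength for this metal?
254.07 nm

The threshold wavelength is when the photon energy equals the work function:
hc/λ₀ = φ

Solving for λ₀:
λ₀ = hc/φ = (6.626×10⁻³⁴ J·s)(3×10⁸ m/s) / (4.88 eV × 1.602×10⁻¹⁹ J/eV)
λ₀ = 254.07 nm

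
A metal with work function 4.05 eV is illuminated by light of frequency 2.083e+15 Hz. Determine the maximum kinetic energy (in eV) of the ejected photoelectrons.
4.5646 eV

Using Einstein's photoelectric equation: KE_max = hf - φ

First, calculate the photon energy:
E_photon = hf = (6.626×10⁻³⁴ J·s)(2.083e+15 Hz)
E_photon = 8.6146 eV

Then, the maximum kinetic energy:
KE_max = E_photon - φ = 8.6146 eV - 4.05 eV = 4.5646 eV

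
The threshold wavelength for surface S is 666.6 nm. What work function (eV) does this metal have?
1.86 eV

At the threshold wavelength, photon energy equals work function:
φ = hc/λ₀

Calculating:
φ = (6.626×10⁻³⁴ J·s)(3×10⁸ m/s) / (666.6×10⁻⁹ m)
φ = 1.86 eV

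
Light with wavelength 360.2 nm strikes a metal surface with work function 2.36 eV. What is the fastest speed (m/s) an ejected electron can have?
6.1696e+05 m/s

First, find the maximum kinetic energy:
E_photon = hc/λ = 3.4421 eV
KE_max = E_photon - φ = 3.4421 - 2.36 = 1.0821 eV

Convert to Joules: KE_max = 1.0821 × 1.602×10⁻¹⁹ J = 1.7337e-19 J

Then use KE = ½mv² to find velocity:
v = √(2·KE/m) = √(2 × 1.7337e-19 J / 9.109e-31 kg)
v = 6.1696e+05 m/s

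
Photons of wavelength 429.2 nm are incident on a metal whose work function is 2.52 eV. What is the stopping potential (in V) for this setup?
0.3687 V

The stopping potential V_s satisfies: eV_s = KE_max

First, find KE_max using Einstein's equation:
E_photon = hc/λ = 2.8887 eV
KE_max = E_photon - φ = 2.8887 - 2.52 = 0.3687 eV

Since eV_s = KE_max:
V_s = KE_max/e = 0.3687 V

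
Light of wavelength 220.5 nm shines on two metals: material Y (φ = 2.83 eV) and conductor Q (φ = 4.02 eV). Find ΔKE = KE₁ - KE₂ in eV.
1.1900 eV

Using KE_max = hc/λ - φ for each metal:

Photon energy: E = hc/λ = 5.6229 eV

For material Y (φ₁ = 2.83 eV):
KE₁ = E - φ₁ = 5.6229 - 2.83 = 2.7929 eV

For conductor Q (φ₂ = 4.02 eV):
KE₂ = E - φ₂ = 5.6229 - 4.02 = 1.6029 eV

Difference:
ΔKE = KE₁ - KE₂ = 2.7929 - 1.6029 = 1.1900 eV

Note: The difference equals the difference in work functions: 4.02 - 2.83 = 1.19 eV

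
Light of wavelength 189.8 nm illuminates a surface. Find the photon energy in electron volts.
6.5324 eV

Using E = hf = hc/λ:

E = hc/λ = (6.626×10⁻³⁴ J·s)(3×10⁸ m/s) / (189.8×10⁻⁹ m)
E = 6.5324 eV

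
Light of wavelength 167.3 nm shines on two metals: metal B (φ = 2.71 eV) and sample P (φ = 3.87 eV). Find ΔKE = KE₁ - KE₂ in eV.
1.1600 eV

Using KE_max = hc/λ - φ for each metal:

Photon energy: E = hc/λ = 7.4109 eV

For metal B (φ₁ = 2.71 eV):
KE₁ = E - φ₁ = 7.4109 - 2.71 = 4.7009 eV

For sample P (φ₂ = 3.87 eV):
KE₂ = E - φ₂ = 7.4109 - 3.87 = 3.5409 eV

Difference:
ΔKE = KE₁ - KE₂ = 4.7009 - 3.5409 = 1.1600 eV

Note: The difference equals the difference in work functions: 3.87 - 2.71 = 1.16 eV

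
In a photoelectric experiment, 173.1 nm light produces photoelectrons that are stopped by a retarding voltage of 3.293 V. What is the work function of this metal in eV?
3.87 eV

The stopping potential gives the maximum kinetic energy: KE_max = eV_s = 3.293 eV

From Einstein's photoelectric equation: KE_max = hc/λ - φ
Rearranging: φ = hc/λ - KE_max

Calculate photon energy:
E_photon = hc/λ = (6.626×10⁻³⁴ J·s)(3×10⁸ m/s) / (173.1×10⁻⁹ m) = 7.1626 eV

Therefore:
φ = 7.1626 - 3.293 = 3.87 eV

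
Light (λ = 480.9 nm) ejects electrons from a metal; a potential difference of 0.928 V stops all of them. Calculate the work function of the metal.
1.65 eV

The stopping potential gives the maximum kinetic energy: KE_max = eV_s = 0.928 eV

From Einstein's photoelectric equation: KE_max = hc/λ - φ
Rearranging: φ = hc/λ - KE_max

Calculate photon energy:
E_photon = hc/λ = (6.626×10⁻³⁴ J·s)(3×10⁸ m/s) / (480.9×10⁻⁹ m) = 2.5782 eV

Therefore:
φ = 2.5782 - 0.928 = 1.65 eV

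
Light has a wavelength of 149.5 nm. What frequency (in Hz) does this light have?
2.0053e+15 Hz

Using the wave equation: c = fλ

Solving for frequency:
f = c/λ = (3×10⁸ m/s) / (149.5×10⁻⁹ m)
f = 2.0053e+15 Hz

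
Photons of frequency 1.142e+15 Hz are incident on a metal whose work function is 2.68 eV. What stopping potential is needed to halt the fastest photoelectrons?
2.0429 V

The stopping potential V_s satisfies: eV_s = KE_max

First, find KE_max using Einstein's equation:
E_photon = hf = (6.626×10⁻³⁴ J·s)(1.142e+15 Hz) = 4.7229 eV
KE_max = E_photon - φ = 4.7229 - 2.68 = 2.0429 eV

Since eV_s = KE_max:
V_s = KE_max/e = 2.0429 V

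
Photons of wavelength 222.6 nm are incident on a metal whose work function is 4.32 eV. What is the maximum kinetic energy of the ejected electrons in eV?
1.2498 eV

Using Einstein's photoelectric equation: KE_max = hf - φ = hc/λ - φ

First, calculate the photon energy:
E_photon = hc/λ = (6.626×10⁻³⁴ J·s)(3×10⁸ m/s) / (222.6×10⁻⁹ m)
E_photon = 5.5698 eV

Then, the maximum kinetic energy:
KE_max = E_photon - φ = 5.5698 eV - 4.32 eV = 1.2498 eV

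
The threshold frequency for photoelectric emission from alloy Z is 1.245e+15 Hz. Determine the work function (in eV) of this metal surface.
5.15 eV

At the threshold frequency, photon energy equals work function:
φ = hf₀

Calculating:
φ = (6.626×10⁻³⁴ J·s)(1.245e+15 Hz)
φ = 5.15 eV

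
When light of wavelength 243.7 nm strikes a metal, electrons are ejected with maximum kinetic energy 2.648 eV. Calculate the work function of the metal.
2.44 eV

From Einstein's photoelectric equation: KE_max = hf - φ = hc/λ - φ

Rearranging for φ:
φ = hc/λ - KE_max

Calculate photon energy:
E_photon = hc/λ = 5.0876 eV

Therefore:
φ = 5.0876 - 2.648 = 2.44 eV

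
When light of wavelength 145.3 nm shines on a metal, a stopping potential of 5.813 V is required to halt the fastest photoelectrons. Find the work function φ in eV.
2.72 eV

The stopping potential gives the maximum kinetic energy: KE_max = eV_s = 5.813 eV

From Einstein's photoelectric equation: KE_max = hc/λ - φ
Rearranging: φ = hc/λ - KE_max

Calculate photon energy:
E_photon = hc/λ = (6.626×10⁻³⁴ J·s)(3×10⁸ m/s) / (145.3×10⁻⁹ m) = 8.5330 eV

Therefore:
φ = 8.5330 - 5.813 = 2.72 eV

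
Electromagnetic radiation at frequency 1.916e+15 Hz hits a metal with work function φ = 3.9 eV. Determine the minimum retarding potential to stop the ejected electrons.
4.0239 V

The stopping potential V_s satisfies: eV_s = KE_max

First, find KE_max using Einstein's equation:
E_photon = hf = (6.626×10⁻³⁴ J·s)(1.916e+15 Hz) = 7.9239 eV
KE_max = E_photon - φ = 7.9239 - 3.9 = 4.0239 eV

Since eV_s = KE_max:
V_s = KE_max/e = 4.0239 V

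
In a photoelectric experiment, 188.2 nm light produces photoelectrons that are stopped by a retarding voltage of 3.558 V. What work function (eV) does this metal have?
3.03 eV

The stopping potential gives the maximum kinetic energy: KE_max = eV_s = 3.558 eV

From Einstein's photoelectric equation: KE_max = hc/λ - φ
Rearranging: φ = hc/λ - KE_max

Calculate photon energy:
E_photon = hc/λ = (6.626×10⁻³⁴ J·s)(3×10⁸ m/s) / (188.2×10⁻⁹ m) = 6.5879 eV

Therefore:
φ = 6.5879 - 3.558 = 3.03 eV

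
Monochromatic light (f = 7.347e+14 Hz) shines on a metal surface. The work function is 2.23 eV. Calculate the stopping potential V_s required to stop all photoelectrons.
0.8085 V

The stopping potential V_s satisfies: eV_s = KE_max

First, find KE_max using Einstein's equation:
E_photon = hf = (6.626×10⁻³⁴ J·s)(7.347e+14 Hz) = 3.0385 eV
KE_max = E_photon - φ = 3.0385 - 2.23 = 0.8085 eV

Since eV_s = KE_max:
V_s = KE_max/e = 0.8085 V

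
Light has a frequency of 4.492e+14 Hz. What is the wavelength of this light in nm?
667.39 nm

Using the wave equation: c = fλ

Solving for wavelength:
λ = c/f = (3×10⁸ m/s) / (4.492e+14 Hz)
λ = 667.39 nm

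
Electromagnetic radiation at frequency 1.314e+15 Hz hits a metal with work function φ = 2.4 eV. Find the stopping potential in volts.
3.0343 V

The stopping potential V_s satisfies: eV_s = KE_max

First, find KE_max using Einstein's equation:
E_photon = hf = (6.626×10⁻³⁴ J·s)(1.314e+15 Hz) = 5.4343 eV
KE_max = E_photon - φ = 5.4343 - 2.4 = 3.0343 eV

Since eV_s = KE_max:
V_s = KE_max/e = 3.0343 V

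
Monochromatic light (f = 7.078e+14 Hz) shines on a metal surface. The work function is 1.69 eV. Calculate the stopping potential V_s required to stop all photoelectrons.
1.2372 V

The stopping potential V_s satisfies: eV_s = KE_max

First, find KE_max using Einstein's equation:
E_photon = hf = (6.626×10⁻³⁴ J·s)(7.078e+14 Hz) = 2.9272 eV
KE_max = E_photon - φ = 2.9272 - 1.69 = 1.2372 eV

Since eV_s = KE_max:
V_s = KE_max/e = 1.2372 V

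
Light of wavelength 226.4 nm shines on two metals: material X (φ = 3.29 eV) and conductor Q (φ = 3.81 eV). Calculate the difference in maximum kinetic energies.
0.5200 eV

Using KE_max = hc/λ - φ for each metal:

Photon energy: E = hc/λ = 5.4763 eV

For material X (φ₁ = 3.29 eV):
KE₁ = E - φ₁ = 5.4763 - 3.29 = 2.1863 eV

For conductor Q (φ₂ = 3.81 eV):
KE₂ = E - φ₂ = 5.4763 - 3.81 = 1.6663 eV

Difference:
ΔKE = KE₁ - KE₂ = 2.1863 - 1.6663 = 0.5200 eV

Note: The difference equals the difference in work functions: 3.81 - 3.29 = 0.52 eV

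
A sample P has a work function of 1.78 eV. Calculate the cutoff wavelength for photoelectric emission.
696.54 nm

The threshold wavelength is when the photon energy equals the work function:
hc/λ₀ = φ

Solving for λ₀:
λ₀ = hc/φ = (6.626×10⁻³⁴ J·s)(3×10⁸ m/s) / (1.78 eV × 1.602×10⁻¹⁹ J/eV)
λ₀ = 696.54 nm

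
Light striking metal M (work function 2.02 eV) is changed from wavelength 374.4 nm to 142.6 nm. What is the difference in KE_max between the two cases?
5.3830 eV

Using Einstein's equation: KE_max = hc/λ - φ

For λ₁ = 374.4 nm:
KE₁ = hc/λ₁ - φ = 3.3115 - 2.02 = 1.2915 eV

For λ₂ = 142.6 nm:
KE₂ = hc/λ₂ - φ = 8.6945 - 2.02 = 6.6745 eV

Change in KE:
ΔKE = KE₂ - KE₁ = 6.6745 - 1.2915 = 5.3830 eV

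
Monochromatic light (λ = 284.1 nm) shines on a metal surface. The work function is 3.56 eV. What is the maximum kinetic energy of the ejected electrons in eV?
0.8041 eV

Using Einstein's photoelectric equation: KE_max = hf - φ = hc/λ - φ

First, calculate the photon energy:
E_photon = hc/λ = (6.626×10⁻³⁴ J·s)(3×10⁸ m/s) / (284.1×10⁻⁹ m)
E_photon = 4.3641 eV

Then, the maximum kinetic energy:
KE_max = E_photon - φ = 4.3641 eV - 3.56 eV = 0.8041 eV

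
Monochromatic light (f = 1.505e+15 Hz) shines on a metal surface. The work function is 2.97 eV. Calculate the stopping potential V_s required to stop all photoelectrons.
3.2542 V

The stopping potential V_s satisfies: eV_s = KE_max

First, find KE_max using Einstein's equation:
E_photon = hf = (6.626×10⁻³⁴ J·s)(1.505e+15 Hz) = 6.2242 eV
KE_max = E_photon - φ = 6.2242 - 2.97 = 3.2542 eV

Since eV_s = KE_max:
V_s = KE_max/e = 3.2542 V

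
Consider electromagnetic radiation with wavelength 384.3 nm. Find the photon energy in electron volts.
3.2262 eV

Using E = hf = hc/λ:

E = hc/λ = (6.626×10⁻³⁴ J·s)(3×10⁸ m/s) / (384.3×10⁻⁹ m)
E = 3.2262 eV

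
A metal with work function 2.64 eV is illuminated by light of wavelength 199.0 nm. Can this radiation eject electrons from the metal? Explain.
Yes

For photoemission, the photon energy must exceed the work function.

Photon energy: E = hc/λ = 6.2304 eV
Work function: φ = 2.64 eV

Since E_photon (6.2304 eV) > φ (2.64 eV), photoemission WILL occur.
The threshold wavelength is λ₀ = hc/φ = 469.6 nm.
Since 199.0 nm < 469.6 nm, the light has sufficient energy.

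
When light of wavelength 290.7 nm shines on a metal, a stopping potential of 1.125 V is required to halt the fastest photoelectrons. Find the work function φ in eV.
3.14 eV

The stopping potential gives the maximum kinetic energy: KE_max = eV_s = 1.125 eV

From Einstein's photoelectric equation: KE_max = hc/λ - φ
Rearranging: φ = hc/λ - KE_max

Calculate photon energy:
E_photon = hc/λ = (6.626×10⁻³⁴ J·s)(3×10⁸ m/s) / (290.7×10⁻⁹ m) = 4.2650 eV

Therefore:
φ = 4.2650 - 1.125 = 3.14 eV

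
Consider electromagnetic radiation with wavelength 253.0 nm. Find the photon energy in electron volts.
4.9006 eV

Using E = hf = hc/λ:

E = hc/λ = (6.626×10⁻³⁴ J·s)(3×10⁸ m/s) / (253.0×10⁻⁹ m)
E = 4.9006 eV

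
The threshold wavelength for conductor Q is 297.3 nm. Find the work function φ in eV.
4.17 eV

At the threshold wavelength, photon energy equals work function:
φ = hc/λ₀

Calculating:
φ = (6.626×10⁻³⁴ J·s)(3×10⁸ m/s) / (297.3×10⁻⁹ m)
φ = 4.17 eV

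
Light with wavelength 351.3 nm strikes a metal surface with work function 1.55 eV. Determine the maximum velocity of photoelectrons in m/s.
8.3441e+05 m/s

First, find the maximum kinetic energy:
E_photon = hc/λ = 3.5293 eV
KE_max = E_photon - φ = 3.5293 - 1.55 = 1.9793 eV

Convert to Joules: KE_max = 1.9793 × 1.602×10⁻¹⁹ J = 3.1712e-19 J

Then use KE = ½mv² to find velocity:
v = √(2·KE/m) = √(2 × 3.1712e-19 J / 9.109e-31 kg)
v = 8.3441e+05 m/s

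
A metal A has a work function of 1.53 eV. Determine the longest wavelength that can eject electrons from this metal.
810.35 nm

The threshold wavelength is when the photon energy equals the work function:
hc/λ₀ = φ

Solving for λ₀:
λ₀ = hc/φ = (6.626×10⁻³⁴ J·s)(3×10⁸ m/s) / (1.53 eV × 1.602×10⁻¹⁹ J/eV)
λ₀ = 810.35 nm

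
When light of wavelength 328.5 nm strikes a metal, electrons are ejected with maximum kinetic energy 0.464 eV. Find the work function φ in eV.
3.31 eV

From Einstein's photoelectric equation: KE_max = hf - φ = hc/λ - φ

Rearranging for φ:
φ = hc/λ - KE_max

Calculate photon energy:
E_photon = hc/λ = 3.7743 eV

Therefore:
φ = 3.7743 - 0.464 = 3.31 eV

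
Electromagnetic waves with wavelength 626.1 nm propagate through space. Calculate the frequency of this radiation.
4.7883e+14 Hz

Using the wave equation: c = fλ

Solving for frequency:
f = c/λ = (3×10⁸ m/s) / (626.1×10⁻⁹ m)
f = 4.7883e+14 Hz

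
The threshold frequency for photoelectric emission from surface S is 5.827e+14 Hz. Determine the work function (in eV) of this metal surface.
2.41 eV

At the threshold frequency, photon energy equals work function:
φ = hf₀

Calculating:
φ = (6.626×10⁻³⁴ J·s)(5.827e+14 Hz)
φ = 2.41 eV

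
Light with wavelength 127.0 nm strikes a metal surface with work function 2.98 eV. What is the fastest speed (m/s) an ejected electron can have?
1.5446e+06 m/s

First, find the maximum kinetic energy:
E_photon = hc/λ = 9.7625 eV
KE_max = E_photon - φ = 9.7625 - 2.98 = 6.7825 eV

Convert to Joules: KE_max = 6.7825 × 1.602×10⁻¹⁹ J = 1.0867e-18 J

Then use KE = ½mv² to find velocity:
v = √(2·KE/m) = √(2 × 1.0867e-18 J / 9.109e-31 kg)
v = 1.5446e+06 m/s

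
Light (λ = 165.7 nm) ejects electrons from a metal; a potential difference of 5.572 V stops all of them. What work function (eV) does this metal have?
1.91 eV

The stopping potential gives the maximum kinetic energy: KE_max = eV_s = 5.572 eV

From Einstein's photoelectric equation: KE_max = hc/λ - φ
Rearranging: φ = hc/λ - KE_max

Calculate photon energy:
E_photon = hc/λ = (6.626×10⁻³⁴ J·s)(3×10⁸ m/s) / (165.7×10⁻⁹ m) = 7.4825 eV

Therefore:
φ = 7.4825 - 5.572 = 1.91 eV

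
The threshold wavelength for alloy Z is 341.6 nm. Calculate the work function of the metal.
3.63 eV

At the threshold wavelength, photon energy equals work function:
φ = hc/λ₀

Calculating:
φ = (6.626×10⁻³⁴ J·s)(3×10⁸ m/s) / (341.6×10⁻⁹ m)
φ = 3.63 eV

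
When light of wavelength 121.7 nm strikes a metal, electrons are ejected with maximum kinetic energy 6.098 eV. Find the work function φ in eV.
4.09 eV

From Einstein's photoelectric equation: KE_max = hf - φ = hc/λ - φ

Rearranging for φ:
φ = hc/λ - KE_max

Calculate photon energy:
E_photon = hc/λ = 10.1877 eV

Therefore:
φ = 10.1877 - 6.098 = 4.09 eV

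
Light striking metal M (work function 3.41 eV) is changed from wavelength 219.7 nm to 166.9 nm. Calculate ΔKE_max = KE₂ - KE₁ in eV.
1.7853 eV

Using Einstein's equation: KE_max = hc/λ - φ

For λ₁ = 219.7 nm:
KE₁ = hc/λ₁ - φ = 5.6433 - 3.41 = 2.2333 eV

For λ₂ = 166.9 nm:
KE₂ = hc/λ₂ - φ = 7.4287 - 3.41 = 4.0187 eV

Change in KE:
ΔKE = KE₂ - KE₁ = 4.0187 - 2.2333 = 1.7853 eV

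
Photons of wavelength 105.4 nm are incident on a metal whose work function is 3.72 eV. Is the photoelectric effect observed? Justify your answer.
Yes

For photoemission, the photon energy must exceed the work function.

Photon energy: E = hc/λ = 11.7632 eV
Work function: φ = 3.72 eV

Since E_photon (11.7632 eV) > φ (3.72 eV), photoemission WILL occur.
The threshold wavelength is λ₀ = hc/φ = 333.3 nm.
Since 105.4 nm < 333.3 nm, the light has sufficient energy.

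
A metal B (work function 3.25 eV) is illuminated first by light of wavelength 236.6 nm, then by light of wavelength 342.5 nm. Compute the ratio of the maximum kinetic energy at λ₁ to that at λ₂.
5.3794

Using Einstein's equation: KE_max = hc/λ - φ

For λ₁ = 236.6 nm:
E₁ = hc/λ₁ = 5.2402 eV
KE₁ = E₁ - φ = 5.2402 - 3.25 = 1.9902 eV

For λ₂ = 342.5 nm:
E₂ = hc/λ₂ = 3.6200 eV
KE₂ = E₂ - φ = 3.6200 - 3.25 = 0.3700 eV

Ratio: KE₁/KE₂ = 1.9902/0.3700 = 5.3794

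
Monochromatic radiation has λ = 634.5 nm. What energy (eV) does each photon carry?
1.9540 eV

Using E = hf = hc/λ:

E = hc/λ = (6.626×10⁻³⁴ J·s)(3×10⁸ m/s) / (634.5×10⁻⁹ m)
E = 1.9540 eV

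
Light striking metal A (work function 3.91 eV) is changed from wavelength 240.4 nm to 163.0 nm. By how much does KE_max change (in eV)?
2.4490 eV

Using Einstein's equation: KE_max = hc/λ - φ

For λ₁ = 240.4 nm:
KE₁ = hc/λ₁ - φ = 5.1574 - 3.91 = 1.2474 eV

For λ₂ = 163.0 nm:
KE₂ = hc/λ₂ - φ = 7.6064 - 3.91 = 3.6964 eV

Change in KE:
ΔKE = KE₂ - KE₁ = 3.6964 - 1.2474 = 2.4490 eV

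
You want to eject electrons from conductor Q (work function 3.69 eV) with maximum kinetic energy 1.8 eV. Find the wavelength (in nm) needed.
225.84 nm

From Einstein's equation: KE_max = hc/λ - φ

Rearranging for λ:
hc/λ = KE_max + φ
λ = hc/(KE_max + φ)

Required photon energy:
E_photon = KE_max + φ = 1.8 + 3.69 = 5.49 eV

Required wavelength:
λ = hc/E_photon = (6.626×10⁻³⁴)(3×10⁸) / (5.49 × 1.602×10⁻¹⁹)
λ = 225.84 nm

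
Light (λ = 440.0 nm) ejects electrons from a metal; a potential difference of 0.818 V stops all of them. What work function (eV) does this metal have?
2.00 eV

The stopping potential gives the maximum kinetic energy: KE_max = eV_s = 0.818 eV

From Einstein's photoelectric equation: KE_max = hc/λ - φ
Rearranging: φ = hc/λ - KE_max

Calculate photon energy:
E_photon = hc/λ = (6.626×10⁻³⁴ J·s)(3×10⁸ m/s) / (440.0×10⁻⁹ m) = 2.8178 eV

Therefore:
φ = 2.8178 - 0.818 = 2.00 eV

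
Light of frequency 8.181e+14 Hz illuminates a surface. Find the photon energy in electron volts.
3.3834 eV

Using E = hf:

E = hf = (6.626×10⁻³⁴ J·s)(8.181e+14 Hz)
E = 3.3834 eV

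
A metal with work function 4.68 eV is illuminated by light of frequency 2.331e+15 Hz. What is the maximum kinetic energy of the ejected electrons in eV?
4.9602 eV

Using Einstein's photoelectric equation: KE_max = hf - φ

First, calculate the photon energy:
E_photon = hf = (6.626×10⁻³⁴ J·s)(2.331e+15 Hz)
E_photon = 9.6402 eV

Then, the maximum kinetic energy:
KE_max = E_photon - φ = 9.6402 eV - 4.68 eV = 4.9602 eV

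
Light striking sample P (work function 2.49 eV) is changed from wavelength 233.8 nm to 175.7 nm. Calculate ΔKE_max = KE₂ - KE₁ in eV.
1.7536 eV

Using Einstein's equation: KE_max = hc/λ - φ

For λ₁ = 233.8 nm:
KE₁ = hc/λ₁ - φ = 5.3030 - 2.49 = 2.8130 eV

For λ₂ = 175.7 nm:
KE₂ = hc/λ₂ - φ = 7.0566 - 2.49 = 4.5666 eV

Change in KE:
ΔKE = KE₂ - KE₁ = 4.5666 - 2.8130 = 1.7536 eV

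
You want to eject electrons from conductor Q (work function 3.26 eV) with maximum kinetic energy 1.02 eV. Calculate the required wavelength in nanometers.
289.68 nm

From Einstein's equation: KE_max = hc/λ - φ

Rearranging for λ:
hc/λ = KE_max + φ
λ = hc/(KE_max + φ)

Required photon energy:
E_photon = KE_max + φ = 1.02 + 3.26 = 4.28 eV

Required wavelength:
λ = hc/E_photon = (6.626×10⁻³⁴)(3×10⁸) / (4.28 × 1.602×10⁻¹⁹)
λ = 289.68 nm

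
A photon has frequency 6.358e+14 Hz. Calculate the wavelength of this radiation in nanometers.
471.52 nm

Using the wave equation: c = fλ

Solving for wavelength:
λ = c/f = (3×10⁸ m/s) / (6.358e+14 Hz)
λ = 471.52 nm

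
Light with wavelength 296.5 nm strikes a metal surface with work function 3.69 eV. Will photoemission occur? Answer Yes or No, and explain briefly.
Yes

For photoemission, the photon energy must exceed the work function.

Photon energy: E = hc/λ = 4.1816 eV
Work function: φ = 3.69 eV

Since E_photon (4.1816 eV) > φ (3.69 eV), photoemission WILL occur.
The threshold wavelength is λ₀ = hc/φ = 336.0 nm.
Since 296.5 nm < 336.0 nm, the light has sufficient energy.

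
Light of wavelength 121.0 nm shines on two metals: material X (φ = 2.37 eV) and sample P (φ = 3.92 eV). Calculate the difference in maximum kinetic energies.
1.5500 eV

Using KE_max = hc/λ - φ for each metal:

Photon energy: E = hc/λ = 10.2466 eV

For material X (φ₁ = 2.37 eV):
KE₁ = E - φ₁ = 10.2466 - 2.37 = 7.8766 eV

For sample P (φ₂ = 3.92 eV):
KE₂ = E - φ₂ = 10.2466 - 3.92 = 6.3266 eV

Difference:
ΔKE = KE₁ - KE₂ = 7.8766 - 6.3266 = 1.5500 eV

Note: The difference equals the difference in work functions: 3.92 - 2.37 = 1.55 eV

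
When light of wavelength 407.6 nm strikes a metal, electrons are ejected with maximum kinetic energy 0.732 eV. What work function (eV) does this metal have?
2.31 eV

From Einstein's photoelectric equation: KE_max = hf - φ = hc/λ - φ

Rearranging for φ:
φ = hc/λ - KE_max

Calculate photon energy:
E_photon = hc/λ = 3.0418 eV

Therefore:
φ = 3.0418 - 0.732 = 2.31 eV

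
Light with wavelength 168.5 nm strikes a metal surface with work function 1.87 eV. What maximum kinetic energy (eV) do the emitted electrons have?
5.4881 eV

Using Einstein's photoelectric equation: KE_max = hf - φ = hc/λ - φ

First, calculate the photon energy:
E_photon = hc/λ = (6.626×10⁻³⁴ J·s)(3×10⁸ m/s) / (168.5×10⁻⁹ m)
E_photon = 7.3581 eV

Then, the maximum kinetic energy:
KE_max = E_photon - φ = 7.3581 eV - 1.87 eV = 5.4881 eV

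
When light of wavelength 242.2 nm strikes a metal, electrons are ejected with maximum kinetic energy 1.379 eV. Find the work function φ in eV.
3.74 eV

From Einstein's photoelectric equation: KE_max = hf - φ = hc/λ - φ

Rearranging for φ:
φ = hc/λ - KE_max

Calculate photon energy:
E_photon = hc/λ = 5.1191 eV

Therefore:
φ = 5.1191 - 1.379 = 3.74 eV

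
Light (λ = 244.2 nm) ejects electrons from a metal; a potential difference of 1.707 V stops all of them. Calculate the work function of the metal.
3.37 eV

The stopping potential gives the maximum kinetic energy: KE_max = eV_s = 1.707 eV

From Einstein's photoelectric equation: KE_max = hc/λ - φ
Rearranging: φ = hc/λ - KE_max

Calculate photon energy:
E_photon = hc/λ = (6.626×10⁻³⁴ J·s)(3×10⁸ m/s) / (244.2×10⁻⁹ m) = 5.0772 eV

Therefore:
φ = 5.0772 - 1.707 = 3.37 eV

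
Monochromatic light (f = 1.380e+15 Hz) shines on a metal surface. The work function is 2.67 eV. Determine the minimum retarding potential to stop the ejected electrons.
3.0372 V

The stopping potential V_s satisfies: eV_s = KE_max

First, find KE_max using Einstein's equation:
E_photon = hf = (6.626×10⁻³⁴ J·s)(1.380e+15 Hz) = 5.7072 eV
KE_max = E_photon - φ = 5.7072 - 2.67 = 3.0372 eV

Since eV_s = KE_max:
V_s = KE_max/e = 3.0372 V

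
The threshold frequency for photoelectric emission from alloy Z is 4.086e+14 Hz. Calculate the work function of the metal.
1.69 eV

At the threshold frequency, photon energy equals work function:
φ = hf₀

Calculating:
φ = (6.626×10⁻³⁴ J·s)(4.086e+14 Hz)
φ = 1.69 eV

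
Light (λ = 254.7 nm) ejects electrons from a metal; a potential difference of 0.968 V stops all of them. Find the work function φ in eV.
3.90 eV

The stopping potential gives the maximum kinetic energy: KE_max = eV_s = 0.968 eV

From Einstein's photoelectric equation: KE_max = hc/λ - φ
Rearranging: φ = hc/λ - KE_max

Calculate photon energy:
E_photon = hc/λ = (6.626×10⁻³⁴ J·s)(3×10⁸ m/s) / (254.7×10⁻⁹ m) = 4.8679 eV

Therefore:
φ = 4.8679 - 0.968 = 3.90 eV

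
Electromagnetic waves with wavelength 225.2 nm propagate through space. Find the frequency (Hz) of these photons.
1.3312e+15 Hz

Using the wave equation: c = fλ

Solving for frequency:
f = c/λ = (3×10⁸ m/s) / (225.2×10⁻⁹ m)
f = 1.3312e+15 Hz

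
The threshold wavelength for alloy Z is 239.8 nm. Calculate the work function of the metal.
5.17 eV

At the threshold wavelength, photon energy equals work function:
φ = hc/λ₀

Calculating:
φ = (6.626×10⁻³⁴ J·s)(3×10⁸ m/s) / (239.8×10⁻⁹ m)
φ = 5.17 eV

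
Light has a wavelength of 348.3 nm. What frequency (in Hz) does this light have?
8.6073e+14 Hz

Using the wave equation: c = fλ

Solving for frequency:
f = c/λ = (3×10⁸ m/s) / (348.3×10⁻⁹ m)
f = 8.6073e+14 Hz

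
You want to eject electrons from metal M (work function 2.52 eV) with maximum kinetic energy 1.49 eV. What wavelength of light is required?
309.19 nm

From Einstein's equation: KE_max = hc/λ - φ

Rearranging for λ:
hc/λ = KE_max + φ
λ = hc/(KE_max + φ)

Required photon energy:
E_photon = KE_max + φ = 1.49 + 2.52 = 4.01 eV

Required wavelength:
λ = hc/E_photon = (6.626×10⁻³⁴)(3×10⁸) / (4.01 × 1.602×10⁻¹⁹)
λ = 309.19 nm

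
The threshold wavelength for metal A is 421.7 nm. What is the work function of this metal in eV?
2.94 eV

At the threshold wavelength, photon energy equals work function:
φ = hc/λ₀

Calculating:
φ = (6.626×10⁻³⁴ J·s)(3×10⁸ m/s) / (421.7×10⁻⁹ m)
φ = 2.94 eV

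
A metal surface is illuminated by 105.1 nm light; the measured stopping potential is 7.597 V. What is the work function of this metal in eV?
4.20 eV

The stopping potential gives the maximum kinetic energy: KE_max = eV_s = 7.597 eV

From Einstein's photoelectric equation: KE_max = hc/λ - φ
Rearranging: φ = hc/λ - KE_max

Calculate photon energy:
E_photon = hc/λ = (6.626×10⁻³⁴ J·s)(3×10⁸ m/s) / (105.1×10⁻⁹ m) = 11.7968 eV

Therefore:
φ = 11.7968 - 7.597 = 4.20 eV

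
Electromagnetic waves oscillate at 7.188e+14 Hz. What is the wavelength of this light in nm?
417.07 nm

Using the wave equation: c = fλ

Solving for wavelength:
λ = c/f = (3×10⁸ m/s) / (7.188e+14 Hz)
λ = 417.07 nm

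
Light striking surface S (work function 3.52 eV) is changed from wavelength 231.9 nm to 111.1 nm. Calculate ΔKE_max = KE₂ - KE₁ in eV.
5.8132 eV

Using Einstein's equation: KE_max = hc/λ - φ

For λ₁ = 231.9 nm:
KE₁ = hc/λ₁ - φ = 5.3465 - 3.52 = 1.8265 eV

For λ₂ = 111.1 nm:
KE₂ = hc/λ₂ - φ = 11.1597 - 3.52 = 7.6397 eV

Change in KE:
ΔKE = KE₂ - KE₁ = 7.6397 - 1.8265 = 5.8132 eV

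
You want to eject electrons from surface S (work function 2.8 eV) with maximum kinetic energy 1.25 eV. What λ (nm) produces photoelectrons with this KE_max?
306.13 nm

From Einstein's equation: KE_max = hc/λ - φ

Rearranging for λ:
hc/λ = KE_max + φ
λ = hc/(KE_max + φ)

Required photon energy:
E_photon = KE_max + φ = 1.25 + 2.8 = 4.05 eV

Required wavelength:
λ = hc/E_photon = (6.626×10⁻³⁴)(3×10⁸) / (4.05 × 1.602×10⁻¹⁹)
λ = 306.13 nm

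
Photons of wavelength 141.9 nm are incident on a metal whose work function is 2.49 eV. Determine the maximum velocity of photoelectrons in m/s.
1.4824e+06 m/s

First, find the maximum kinetic energy:
E_photon = hc/λ = 8.7374 eV
KE_max = E_photon - φ = 8.7374 - 2.49 = 6.2474 eV

Convert to Joules: KE_max = 6.2474 × 1.602×10⁻¹⁹ J = 1.0009e-18 J

Then use KE = ½mv² to find velocity:
v = √(2·KE/m) = √(2 × 1.0009e-18 J / 9.109e-31 kg)
v = 1.4824e+06 m/s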